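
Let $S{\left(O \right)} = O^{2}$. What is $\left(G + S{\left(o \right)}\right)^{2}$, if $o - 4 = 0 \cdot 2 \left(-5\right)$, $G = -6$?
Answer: $100$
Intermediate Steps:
$o = 4$ ($o = 4 + 0 \cdot 2 \left(-5\right) = 4 + 0 \left(-5\right) = 4 + 0 = 4$)
$\left(G + S{\left(o \right)}\right)^{2} = \left(-6 + 4^{2}\right)^{2} = \left(-6 + 16\right)^{2} = 10^{2} = 100$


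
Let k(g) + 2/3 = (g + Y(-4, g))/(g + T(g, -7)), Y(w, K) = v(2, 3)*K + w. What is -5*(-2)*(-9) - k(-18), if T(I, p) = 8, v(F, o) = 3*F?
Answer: -307/3 ≈ -102.33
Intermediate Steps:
Y(w, K) = w + 6*K (Y(w, K) = (3*2)*K + w = 6*K + w = w + 6*K)
k(g) = -2/3 + (-4 + 7*g)/(8 + g) (k(g) = -2/3 + (g + (-4 + 6*g))/(g + 8) = -2/3 + (-4 + 7*g)/(8 + g))
-5*(-2)*(-9) - k(-18) = -5*(-2)*(-9) - (-28 + 19*(-18))/(3*(8 - 18)) = 10*(-9) - (-28 - 342)/(3*(-10)) = -90 - (-1)*(-370)/(3*10) = -90 - 1*37/3 = -90 - 37/3 = -307/3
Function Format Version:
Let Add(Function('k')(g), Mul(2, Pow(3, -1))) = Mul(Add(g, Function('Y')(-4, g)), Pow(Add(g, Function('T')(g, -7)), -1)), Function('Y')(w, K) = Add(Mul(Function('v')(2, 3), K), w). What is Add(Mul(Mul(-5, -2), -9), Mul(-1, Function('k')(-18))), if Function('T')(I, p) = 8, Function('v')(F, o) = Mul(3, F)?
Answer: Rational(-307, 3) ≈ -102.33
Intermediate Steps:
Function('Y')(w, K) = Add(w, Mul(6, K)) (Function('Y')(w, K) = Add(Mul(Mul(3, 2), K), w) = Add(Mul(6, K), w) = Add(w, Mul(6, K)))
Function('k')(g) = Add(Rational(-2, 3), Mul(Pow(Add(8, g), -1), Add(-4, Mul(7, g)))) (Function('k')(g) = Add(Rational(-2, 3), Mul(Add(g, Add(-4, Mul(6, g))), Pow(Add(g, 8), -1))) = Add(Rational(-2, 3), Mul(Add(-4, Mul(7, g)), Pow(Add(8, g), -1))) = Add(Rational(-2, 3), Mul(Pow(Add(8, g), -1), Add(-4, Mul(7, g)))))
Add(Mul(Mul(-5, -2), -9), Mul(-1, Function('k')(-18))) = Add(Mul(Mul(-5, -2), -9), Mul(-1, Mul(Rational(1, 3), Pow(Add(8, -18), -1), Add(-28, Mul(19, -18))))) = Add(Mul(10, -9), Mul(-1, Mul(Rational(1, 3), Pow(-10, -1), Add(-28, -342)))) = Add(-90, Mul(-1, Mul(Rational(1, 3), Rational(-1, 10), -370))) = Add(-90, Mul(-1, Rational(37, 3))) = Add(-90, Rational(-37, 3)) = Rational(-307, 3)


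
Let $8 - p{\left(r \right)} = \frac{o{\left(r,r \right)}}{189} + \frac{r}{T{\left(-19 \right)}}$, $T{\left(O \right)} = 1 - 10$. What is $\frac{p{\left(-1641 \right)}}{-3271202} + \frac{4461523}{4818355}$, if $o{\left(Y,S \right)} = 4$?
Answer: $\frac{2758527398814409}{2978982564902190} \approx 0.926$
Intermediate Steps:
$T{\left(O \right)} = -9$ ($T{\left(O \right)} = 1 - 10 = -9$)
$p{\left(r \right)} = \frac{1508}{189} + \frac{r}{9}$ ($p{\left(r \right)} = 8 - \left(\frac{4}{189} + \frac{r}{-9}\right) = 8 - \left(4 \cdot \frac{1}{189} + r \left(- \frac{1}{9}\right)\right) = 8 - \left(\frac{4}{189} - \frac{r}{9}\right) = 8 + \left(- \frac{4}{189} + \frac{r}{9}\right) = \frac{1508}{189} + \frac{r}{9}$)
$\frac{p{\left(-1641 \right)}}{-3271202} + \frac{4461523}{4818355} = \frac{\frac{1508}{189} + \frac{1}{9} \left(-1641\right)}{-3271202} + \frac{4461523}{4818355} = \left(\frac{1508}{189} - \frac{547}{3}\right) \left(- \frac{1}{3271202}\right) + 4461523 \cdot \frac{1}{4818355} = \left(- \frac{32953}{189}\right) \left(- \frac{1}{3271202}\right) + \frac{4461523}{4818355} = \frac{32953}{618257178} + \frac{4461523}{4818355} = \frac{2758527398814409}{2978982564902190}$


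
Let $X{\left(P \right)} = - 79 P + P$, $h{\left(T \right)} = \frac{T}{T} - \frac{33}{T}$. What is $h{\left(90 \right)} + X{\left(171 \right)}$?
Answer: $- \frac{400121}{30} \approx -13337.0$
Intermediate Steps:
$h{\left(T \right)} = 1 - \frac{33}{T}$
$X{\left(P \right)} = - 78 P$
$h{\left(90 \right)} + X{\left(171 \right)} = \frac{-33 + 90}{90} - 13338 = \frac{1}{90} \cdot 57 - 13338 = \frac{19}{30} - 13338 = - \frac{400121}{30}$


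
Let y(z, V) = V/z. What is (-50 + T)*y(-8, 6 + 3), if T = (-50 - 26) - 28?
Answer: 693/4 ≈ 173.25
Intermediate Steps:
T = -104 (T = -76 - 28 = -104)
(-50 + T)*y(-8, 6 + 3) = (-50 - 104)*((6 + 3)/(-8)) = -1386*(-1)/8 = -154*(-9/8) = 693/4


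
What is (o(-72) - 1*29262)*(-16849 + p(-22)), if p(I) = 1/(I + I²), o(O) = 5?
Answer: 227743421909/462 ≈ 4.9295e+8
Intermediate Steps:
(o(-72) - 1*29262)*(-16849 + p(-22)) = (5 - 1*29262)*(-16849 + 1/((-22)*(1 - 22))) = (5 - 29262)*(-16849 - 1/22/(-21)) = -29257*(-16849 - 1/22*(-1/21)) = -29257*(-16849 + 1/462) = -29257*(-7784237/462) = 227743421909/462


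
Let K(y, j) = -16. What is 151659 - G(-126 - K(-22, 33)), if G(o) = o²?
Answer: 139559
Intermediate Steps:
151659 - G(-126 - K(-22, 33)) = 151659 - (-126 - 1*(-16))² = 151659 - (-126 + 16)² = 151659 - 1*(-110)² = 151659 - 1*12100 = 151659 - 12100 = 139559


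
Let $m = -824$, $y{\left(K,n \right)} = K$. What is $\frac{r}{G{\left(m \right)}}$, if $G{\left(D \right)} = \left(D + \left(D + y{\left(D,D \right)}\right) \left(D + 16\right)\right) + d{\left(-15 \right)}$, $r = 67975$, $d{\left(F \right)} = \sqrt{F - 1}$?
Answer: $\frac{11307301375}{221365272202} - \frac{67975 i}{442730544404} \approx 0.05108 - 1.5354 \cdot 10^{-7} i$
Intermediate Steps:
$d{\left(F \right)} = \sqrt{-1 + F}$
$G{\left(D \right)} = D + 4 i + 2 D \left(16 + D\right)$ ($G{\left(D \right)} = \left(D + \left(D + D\right) \left(D + 16\right)\right) + \sqrt{-1 - 15} = \left(D + 2 D \left(16 + D\right)\right) + \sqrt{-16} = \left(D + 2 D \left(16 + D\right)\right) + 4 i = D + 4 i + 2 D \left(16 + D\right)$)
$\frac{r}{G{\left(m \right)}} = \frac{67975}{2 \left(-824\right)^{2} + 4 i + 33 \left(-824\right)} = \frac{67975}{2 \cdot 678976 + 4 i - 27192} = \frac{67975}{1357952 + 4 i - 27192} = \frac{67975}{1330760 + 4 i} = 67975 \frac{1330760 - 4 i}{1770922177616} = \frac{67975 \left(1330760 - 4 i\right)}{1770922177616}$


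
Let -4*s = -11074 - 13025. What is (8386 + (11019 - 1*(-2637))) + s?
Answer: 112267/4 ≈ 28067.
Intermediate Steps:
s = 24099/4 (s = -(-11074 - 13025)/4 = -¼*(-24099) = 24099/4 ≈ 6024.8)
(8386 + (11019 - 1*(-2637))) + s = (8386 + (11019 - 1*(-2637))) + 24099/4 = (8386 + (11019 + 2637)) + 24099/4 = (8386 + 13656) + 24099/4 = 22042 + 24099/4 = 112267/4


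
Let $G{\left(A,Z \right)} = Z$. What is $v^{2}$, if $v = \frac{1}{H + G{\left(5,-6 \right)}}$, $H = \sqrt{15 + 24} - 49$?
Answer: $\frac{1}{\left(55 - \sqrt{39}\right)^{2}} \approx 0.00042069$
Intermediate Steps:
$H = -49 + \sqrt{39}$ ($H = \sqrt{39} - 49 = -49 + \sqrt{39} \approx -42.755$)
$v = \frac{1}{-55 + \sqrt{39}}$ ($v = \frac{1}{\left(-49 + \sqrt{39}\right) - 6} = \frac{1}{-55 + \sqrt{39}} \approx -0.020511$)
$v^{2} = \left(- \frac{55}{2986} - \frac{\sqrt{39}}{2986}\right)^{2}$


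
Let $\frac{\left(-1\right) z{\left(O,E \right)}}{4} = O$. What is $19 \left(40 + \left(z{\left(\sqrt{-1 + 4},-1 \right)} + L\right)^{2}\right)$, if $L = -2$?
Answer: $1748 + 304 \sqrt{3} \approx 2274.5$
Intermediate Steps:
$z{\left(O,E \right)} = - 4 O$
$19 \left(40 + \left(z{\left(\sqrt{-1 + 4},-1 \right)} + L\right)^{2}\right) = 19 \left(40 + \left(- 4 \sqrt{-1 + 4} - 2\right)^{2}\right) = 19 \left(40 + \left(- 4 \sqrt{3} - 2\right)^{2}\right) = 19 \left(40 + \left(-2 - 4 \sqrt{3}\right)^{2}\right) = 760 + 19 \left(-2 - 4 \sqrt{3}\right)^{2}$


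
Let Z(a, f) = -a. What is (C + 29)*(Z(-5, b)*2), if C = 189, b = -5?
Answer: 2180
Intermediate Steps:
(C + 29)*(Z(-5, b)*2) = (189 + 29)*(-1*(-5)*2) = 218*(5*2) = 218*10 = 2180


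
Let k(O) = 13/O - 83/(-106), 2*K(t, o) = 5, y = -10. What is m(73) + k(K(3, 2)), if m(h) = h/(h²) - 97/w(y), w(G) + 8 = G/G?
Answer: 5377021/270830 ≈ 19.854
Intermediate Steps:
K(t, o) = 5/2 (K(t, o) = (½)*5 = 5/2)
w(G) = -7 (w(G) = -8 + G/G = -8 + 1 = -7)
m(h) = 97/7 + 1/h (m(h) = h/(h²) - 97/(-7) = h/h² - 97*(-⅐) = 1/h + 97/7 = 97/7 + 1/h)
k(O) = 83/106 + 13/O (k(O) = 13/O - 83*(-1/106) = 13/O + 83/106 = 83/106 + 13/O)
m(73) + k(K(3, 2)) = (97/7 + 1/73) + (83/106 + 13/(5/2)) = (97/7 + 1/73) + (83/106 + 13*(⅖)) = 7088/511 + (83/106 + 26/5) = 7088/511 + 3171/530 = 5377021/270830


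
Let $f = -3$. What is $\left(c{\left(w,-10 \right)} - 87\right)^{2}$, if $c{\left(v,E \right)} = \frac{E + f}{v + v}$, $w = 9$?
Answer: $\frac{2493241}{324} \approx 7695.2$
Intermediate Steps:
$c{\left(v,E \right)} = \frac{-3 + E}{2 v}$ ($c{\left(v,E \right)} = \frac{E - 3}{v + v} = \frac{-3 + E}{2 v}$)
$\left(c{\left(w,-10 \right)} - 87\right)^{2} = \left(\frac{-3 - 10}{2 \cdot 9} - 87\right)^{2} = \left(\frac{1}{2} \cdot \frac{1}{9} \left(-13\right) - 87\right)^{2} = \left(- \frac{13}{18} - 87\right)^{2} = \left(- \frac{1579}{18}\right)^{2} = \frac{2493241}{324}$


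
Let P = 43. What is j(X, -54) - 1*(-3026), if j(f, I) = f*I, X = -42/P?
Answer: 132386/43 ≈ 3078.7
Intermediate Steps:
X = -42/43 ≈ -0.97674
j(f, I) = I*f
j(X, -54) - 1*(-3026) = -54*(-42/43) - 1*(-3026) = 2268/43 + 3026 = 132386/43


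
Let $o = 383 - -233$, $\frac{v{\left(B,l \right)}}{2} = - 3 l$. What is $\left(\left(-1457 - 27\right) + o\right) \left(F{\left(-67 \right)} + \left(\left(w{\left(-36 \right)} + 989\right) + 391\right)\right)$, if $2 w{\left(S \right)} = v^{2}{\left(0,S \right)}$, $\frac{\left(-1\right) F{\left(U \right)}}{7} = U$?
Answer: $-21853636$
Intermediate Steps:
$F{\left(U \right)} = - 7 U$
$v{\left(B,l \right)} = - 6 l$ ($v{\left(B,l \right)} = 2 \left(- 3 l\right) = - 6 l$)
$w{\left(S \right)} = 18 S^{2}$ ($w{\left(S \right)} = \frac{\left(- 6 S\right)^{2}}{2} = \frac{36 S^{2}}{2} = 18 S^{2}$)
$o = 616$ ($o = 383 + 233 = 616$)
$\left(\left(-1457 - 27\right) + o\right) \left(F{\left(-67 \right)} + \left(\left(w{\left(-36 \right)} + 989\right) + 391\right)\right) = \left(\left(-1457 - 27\right) + 616\right) \left(\left(-7\right) \left(-67\right) + \left(\left(18 \left(-36\right)^{2} + 989\right) + 391\right)\right) = \left(\left(-1457 - 27\right) + 616\right) \left(469 + \left(\left(18 \cdot 1296 + 989\right) + 391\right)\right) = \left(-1484 + 616\right) \left(469 + \left(\left(23328 + 989\right) + 391\right)\right) = - 868 \left(469 + \left(24317 + 391\right)\right) = - 868 \left(469 + 24708\right) = \left(-868\right) 25177 = -21853636$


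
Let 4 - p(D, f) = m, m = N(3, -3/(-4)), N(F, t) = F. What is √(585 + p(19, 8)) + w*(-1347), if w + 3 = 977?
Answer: -1311978 + √586 ≈ -1.3120e+6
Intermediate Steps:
w = 974 (w = -3 + 977 = 974)
m = 3
p(D, f) = 1 (p(D, f) = 4 - 1*3 = 4 - 3 = 1)
√(585 + p(19, 8)) + w*(-1347) = √(585 + 1) + 974*(-1347) = √586 - 1311978 = -1311978 + √586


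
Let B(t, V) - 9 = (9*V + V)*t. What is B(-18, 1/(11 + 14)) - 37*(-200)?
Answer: 37009/5 ≈ 7401.8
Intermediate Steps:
B(t, V) = 9 + 10*V*t (B(t, V) = 9 + (9*V + V)*t = 9 + (10*V)*t = 9 + 10*V*t)
B(-18, 1/(11 + 14)) - 37*(-200) = (9 + 10*(-18)/(11 + 14)) - 37*(-200) = (9 + 10*(-18)/25) + 7400 = (9 + 10*(1/25)*(-18)) + 7400 = (9 - 36/5) + 7400 = 9/5 + 7400 = 37009/5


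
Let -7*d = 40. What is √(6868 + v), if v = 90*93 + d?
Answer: √746382/7 ≈ 123.42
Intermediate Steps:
d = -40/7 (d = -⅐*40 = -40/7 ≈ -5.7143)
v = 58550/7 (v = 90*93 - 40/7 = 8370 - 40/7 = 58550/7 ≈ 8364.3)
√(6868 + v) = √(6868 + 58550/7) = √(106626/7) = √746382/7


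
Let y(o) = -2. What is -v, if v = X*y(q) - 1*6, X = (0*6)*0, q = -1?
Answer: 6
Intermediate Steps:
X = 0 (X = 0*0 = 0)
v = -6 (v = 0*(-2) - 1*6 = 0 - 6 = -6)
-v = -1*(-6) = 6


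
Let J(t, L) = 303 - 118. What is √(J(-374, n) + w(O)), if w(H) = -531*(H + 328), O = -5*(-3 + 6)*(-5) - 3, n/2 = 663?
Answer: I*√212215 ≈ 460.67*I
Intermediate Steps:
n = 1326 (n = 2*663 = 1326)
J(t, L) = 185
O = 72 (O = -5*3*(-5) - 3 = -15*(-5) - 3 = 75 - 3 = 72)
w(H) = -174168 - 531*H (w(H) = -531*(328 + H) = -174168 - 531*H)
√(J(-374, n) + w(O)) = √(185 + (-174168 - 531*72)) = √(185 + (-174168 - 38232)) = √(185 - 212400) = √(-212215) = I*√212215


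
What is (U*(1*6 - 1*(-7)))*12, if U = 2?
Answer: 312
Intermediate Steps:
(U*(1*6 - 1*(-7)))*12 = (2*(1*6 - 1*(-7)))*12 = (2*(6 + 7))*12 = (2*13)*12 = 26*12 = 312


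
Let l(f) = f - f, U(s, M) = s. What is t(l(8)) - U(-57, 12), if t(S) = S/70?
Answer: 57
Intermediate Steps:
l(f) = 0
t(S) = S/70 (t(S) = S*(1/70) = S/70)
t(l(8)) - U(-57, 12) = (1/70)*0 - 1*(-57) = 0 + 57 = 57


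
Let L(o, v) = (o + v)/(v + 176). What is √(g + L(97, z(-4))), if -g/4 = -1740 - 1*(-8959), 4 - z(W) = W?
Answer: I*√244401634/92 ≈ 169.93*I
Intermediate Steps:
z(W) = 4 - W
g = -28876 (g = -4*(-1740 - 1*(-8959)) = -4*(-1740 + 8959) = -4*7219 = -28876)
L(o, v) = (o + v)/(176 + v)
√(g + L(97, z(-4))) = √(-28876 + (97 + (4 - 1*(-4)))/(176 + (4 - 1*(-4)))) = √(-28876 + (97 + (4 + 4))/(176 + (4 + 4))) = √(-28876 + (97 + 8)/(176 + 8)) = √(-28876 + 105/184) = √(-5313079/184) = I*√244401634/92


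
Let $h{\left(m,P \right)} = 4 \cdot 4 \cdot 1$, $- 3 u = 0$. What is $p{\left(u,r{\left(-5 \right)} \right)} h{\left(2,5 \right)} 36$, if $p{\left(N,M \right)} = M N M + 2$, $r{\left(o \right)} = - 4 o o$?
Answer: $1152$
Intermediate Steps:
$u = 0$ ($u = \left(- \frac{1}{3}\right) 0 = 0$)
$r{\left(o \right)} = - 4 o^{2}$
$h{\left(m,P \right)} = 16$ ($h{\left(m,P \right)} = 16 \cdot 1 = 16$)
$p{\left(N,M \right)} = 2 + N M^{2}$ ($p{\left(N,M \right)} = N M^{2} + 2 = 2 + N M^{2}$)
$p{\left(u,r{\left(-5 \right)} \right)} h{\left(2,5 \right)} 36 = \left(2 + 0 \left(- 4 \left(-5\right)^{2}\right)^{2}\right) 16 \cdot 36 = \left(2 + 0 \left(\left(-4\right) 25\right)^{2}\right) 16 \cdot 36 = \left(2 + 0 \left(-100\right)^{2}\right) 16 \cdot 36 = \left(2 + 0 \cdot 10000\right) 16 \cdot 36 = \left(2 + 0\right) 16 \cdot 36 = 2 \cdot 16 \cdot 36 = 32 \cdot 36 = 1152$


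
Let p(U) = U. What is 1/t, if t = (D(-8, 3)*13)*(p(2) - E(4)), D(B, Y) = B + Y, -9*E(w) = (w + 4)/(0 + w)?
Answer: -9/1300 ≈ -0.0069231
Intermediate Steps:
E(w) = -(4 + w)/(9*w) (E(w) = -(w + 4)/(9*(0 + w)) = -(4 + w)/(9*w))
t = -1300/9 (t = ((-8 + 3)*13)*(2 - (-4 - 1*4)/(9*4)) = (-5*13)*(2 - (-4 - 4)/(9*4)) = -65*(2 - (-8)/(9*4)) = -65*(2 - 1*(-2/9)) = -65*(2 + 2/9) = -65*20/9 = -1300/9 ≈ -144.44)
1/t = 1/(-1300/9) = -9/1300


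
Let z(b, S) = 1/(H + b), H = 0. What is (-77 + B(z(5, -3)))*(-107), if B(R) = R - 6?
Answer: 44298/5 ≈ 8859.6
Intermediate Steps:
z(b, S) = 1/b (z(b, S) = 1/(0 + b) = 1/b)
B(R) = -6 + R
(-77 + B(z(5, -3)))*(-107) = (-77 + (-6 + 1/5))*(-107) = (-77 + (-6 + ⅕))*(-107) = (-77 - 29/5)*(-107) = -414/5*(-107) = 44298/5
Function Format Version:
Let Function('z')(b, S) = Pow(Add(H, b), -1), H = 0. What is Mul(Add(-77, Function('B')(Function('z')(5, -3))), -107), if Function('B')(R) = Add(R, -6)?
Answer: Rational(44298, 5) ≈ 8859.6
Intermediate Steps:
Function('z')(b, S) = Pow(b, -1) (Function('z')(b, S) = Pow(Add(0, b), -1) = Pow(b, -1))
Function('B')(R) = Add(-6, R)
Mul(Add(-77, Function('B')(Function('z')(5, -3))), -107) = Mul(Add(-77, Add(-6, Pow(5, -1))), -107) = Mul(Add(-77, Add(-6, Rational(1, 5))), -107) = Mul(Add(-77, Rational(-29, 5)), -107) = Mul(Rational(-414, 5), -107) = Rational(44298, 5)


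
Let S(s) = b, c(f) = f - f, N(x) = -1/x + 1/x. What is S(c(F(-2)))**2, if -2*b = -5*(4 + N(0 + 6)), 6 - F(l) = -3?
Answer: 100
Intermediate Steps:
F(l) = 9 (F(l) = 6 - 1*(-3) = 6 + 3 = 9)
N(x) = 0 (N(x) = -1/x + 1/x = 0)
b = 10 (b = -(-5)*(4 + 0)/2 = -(-5)*4/2 = -1/2*(-20) = 10)
c(f) = 0
S(s) = 10
S(c(F(-2)))**2 = 10**2 = 100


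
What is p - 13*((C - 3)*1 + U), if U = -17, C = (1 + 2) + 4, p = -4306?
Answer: -4137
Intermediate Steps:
C = 7 (C = 3 + 4 = 7)
p - 13*((C - 3)*1 + U) = -4306 - 13*((7 - 3)*1 - 17) = -4306 - 13*(4*1 - 17) = -4306 - 13*(4 - 17) = -4306 - 13*(-13) = -4306 - 1*(-169) = -4306 + 169 = -4137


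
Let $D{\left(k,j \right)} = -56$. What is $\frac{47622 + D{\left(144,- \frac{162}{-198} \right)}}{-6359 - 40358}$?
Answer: $- \frac{47566}{46717} \approx -1.0182$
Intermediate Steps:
$\frac{47622 + D{\left(144,- \frac{162}{-198} \right)}}{-6359 - 40358} = \frac{47622 - 56}{-6359 - 40358} = \frac{47566}{-46717} = 47566 \left(- \frac{1}{46717}\right) = - \frac{47566}{46717}$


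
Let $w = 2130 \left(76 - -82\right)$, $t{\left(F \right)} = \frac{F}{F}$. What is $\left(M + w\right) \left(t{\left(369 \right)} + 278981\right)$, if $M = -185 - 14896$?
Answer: $89681274738$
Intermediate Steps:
$t{\left(F \right)} = 1$
$M = -15081$ ($M = -185 - 14896 = -15081$)
$w = 336540$ ($w = 2130 \left(76 + 82\right) = 2130 \cdot 158 = 336540$)
$\left(M + w\right) \left(t{\left(369 \right)} + 278981\right) = \left(-15081 + 336540\right) \left(1 + 278981\right) = 321459 \cdot 278982 = 89681274738$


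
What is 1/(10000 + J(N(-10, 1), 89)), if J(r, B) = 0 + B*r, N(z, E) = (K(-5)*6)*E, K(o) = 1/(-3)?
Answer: 1/9822 ≈ 0.00010181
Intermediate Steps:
K(o) = -1/3
N(z, E) = -2*E (N(z, E) = (-1/3*6)*E = -2*E)
J(r, B) = B*r
1/(10000 + J(N(-10, 1), 89)) = 1/(10000 + 89*(-2*1)) = 1/(10000 + 89*(-2)) = 1/(10000 - 178) = 1/9822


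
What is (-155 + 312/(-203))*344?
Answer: -10931288/203 ≈ -53849.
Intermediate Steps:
(-155 + 312/(-203))*344 = (-155 + 312*(-1/203))*344 = (-155 - 312/203)*344 = -31777/203*344 = -10931288/203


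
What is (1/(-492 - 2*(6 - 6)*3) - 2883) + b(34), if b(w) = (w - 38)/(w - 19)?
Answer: -7092841/2460 ≈ -2883.3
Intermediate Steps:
b(w) = (-38 + w)/(-19 + w)
(1/(-492 - 2*(6 - 6)*3) - 2883) + b(34) = (1/(-492 - 2*(6 - 6)*3) - 2883) + (-38 + 34)/(-19 + 34) = (1/(-492 - 2*0*3) - 2883) - 4/15 = (1/(-492 + 0*3) - 2883) + (1/15)*(-4) = (1/(-492 + 0) - 2883) - 4/15 = (1/(-492) - 2883) - 4/15 = (-1/492 - 2883) - 4/15 = -1418437/492 - 4/15 = -7092841/2460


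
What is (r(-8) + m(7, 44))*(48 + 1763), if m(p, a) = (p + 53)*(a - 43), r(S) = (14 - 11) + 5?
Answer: 123148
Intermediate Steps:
r(S) = 8 (r(S) = 3 + 5 = 8)
m(p, a) = (-43 + a)*(53 + p) (m(p, a) = (53 + p)*(-43 + a) = (-43 + a)*(53 + p))
(r(-8) + m(7, 44))*(48 + 1763) = (8 + (-2279 - 43*7 + 53*44 + 44*7))*(48 + 1763) = (8 + (-2279 - 301 + 2332 + 308))*1811 = (8 + 60)*1811 = 68*1811 = 123148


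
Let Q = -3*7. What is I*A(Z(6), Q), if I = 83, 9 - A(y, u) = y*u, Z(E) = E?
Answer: 11205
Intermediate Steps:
Q = -21
A(y, u) = 9 - u*y (A(y, u) = 9 - y*u = 9 - u*y)
I*A(Z(6), Q) = 83*(9 - 1*(-21)*6) = 83*(9 + 126) = 83*135 = 11205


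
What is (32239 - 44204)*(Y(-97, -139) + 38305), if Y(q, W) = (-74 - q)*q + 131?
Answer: -433192825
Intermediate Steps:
Y(q, W) = 131 + q*(-74 - q) (Y(q, W) = q*(-74 - q) + 131 = 131 + q*(-74 - q))
(32239 - 44204)*(Y(-97, -139) + 38305) = (32239 - 44204)*((131 - 1*(-97)² - 74*(-97)) + 38305) = -11965*((131 - 1*9409 + 7178) + 38305) = -11965*((131 - 9409 + 7178) + 38305) = -11965*(-2100 + 38305) = -11965*36205 = -433192825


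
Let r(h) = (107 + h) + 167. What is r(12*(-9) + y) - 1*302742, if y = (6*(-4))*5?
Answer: -302696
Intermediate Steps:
y = -120 (y = -24*5 = -120)
r(h) = 274 + h
r(12*(-9) + y) - 1*302742 = (274 + (12*(-9) - 120)) - 1*302742 = (274 + (-108 - 120)) - 302742 = (274 - 228) - 302742 = 46 - 302742 = -302696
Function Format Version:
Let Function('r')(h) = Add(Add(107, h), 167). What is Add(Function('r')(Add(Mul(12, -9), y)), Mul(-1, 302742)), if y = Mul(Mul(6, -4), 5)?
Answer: -302696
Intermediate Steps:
y = -120 (y = Mul(-24, 5) = -120)
Function('r')(h) = Add(274, h)
Add(Function('r')(Add(Mul(12, -9), y)), Mul(-1, 302742)) = Add(Add(274, Add(Mul(12, -9), -120)), Mul(-1, 302742)) = Add(Add(274, Add(-108, -120)), -302742) = Add(Add(274, -228), -302742) = Add(46, -302742) = -302696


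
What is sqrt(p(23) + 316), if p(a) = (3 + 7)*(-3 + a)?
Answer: 2*sqrt(129) ≈ 22.716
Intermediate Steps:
p(a) = -30 + 10*a (p(a) = 10*(-3 + a) = -30 + 10*a)
sqrt(p(23) + 316) = sqrt((-30 + 10*23) + 316) = sqrt((-30 + 230) + 316) = sqrt(200 + 316) = sqrt(516) = 2*sqrt(129)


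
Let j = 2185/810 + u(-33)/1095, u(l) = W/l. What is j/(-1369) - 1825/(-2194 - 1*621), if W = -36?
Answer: 324021935261/501316971210 ≈ 0.64634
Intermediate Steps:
u(l) = -36/l
j = 1755203/650430 (j = 2185/810 - 36/(-33)/1095 = 2185*(1/810) - 36*(-1/33)*(1/1095) = 437/162 + (12/11)*(1/1095) = 437/162 + 4/4015 = 1755203/650430 ≈ 2.6985)
j/(-1369) - 1825/(-2194 - 1*621) = (1755203/650430)/(-1369) - 1825/(-2194 - 1*621) = (1755203/650430)*(-1/1369) - 1825/(-2194 - 621) = -1755203/890438670 - 1825/(-2815) = -1755203/890438670 - 1825*(-1/2815) = -1755203/890438670 + 365/563 = 324021935261/501316971210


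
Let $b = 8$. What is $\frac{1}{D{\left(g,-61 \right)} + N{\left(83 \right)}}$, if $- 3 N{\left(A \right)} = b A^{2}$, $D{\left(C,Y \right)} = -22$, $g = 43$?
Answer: $- \frac{3}{55178} \approx -5.437 \cdot 10^{-5}$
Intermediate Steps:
$N{\left(A \right)} = - \frac{8 A^{2}}{3}$
$\frac{1}{D{\left(g,-61 \right)} + N{\left(83 \right)}} = \frac{1}{-22 - \frac{8 \cdot 83^{2}}{3}} = \frac{1}{-22 - \frac{55112}{3}} = \frac{1}{- \frac{55178}{3}} = - \frac{3}{55178}$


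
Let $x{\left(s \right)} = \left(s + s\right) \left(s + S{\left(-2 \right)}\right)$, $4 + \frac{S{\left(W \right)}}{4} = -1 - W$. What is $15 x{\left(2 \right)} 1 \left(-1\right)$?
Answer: $600$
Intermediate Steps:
$S{\left(W \right)} = -20 - 4 W$ ($S{\left(W \right)} = -16 + 4 \left(-1 - W\right) = -16 - \left(4 + 4 W\right) = -20 - 4 W$)
$x{\left(s \right)} = 2 s \left(-12 + s\right)$ ($x{\left(s \right)} = \left(s + s\right) \left(s - 12\right) = 2 s \left(s + \left(-20 + 8\right)\right) = 2 s \left(s - 12\right) = 2 s \left(-12 + s\right)$)
$15 x{\left(2 \right)} 1 \left(-1\right) = 15 \cdot 2 \cdot 2 \left(-12 + 2\right) 1 \left(-1\right) = 15 \cdot 2 \cdot 2 \left(-10\right) \left(-1\right) = 15 \left(-40\right) \left(-1\right) = \left(-600\right) \left(-1\right) = 600$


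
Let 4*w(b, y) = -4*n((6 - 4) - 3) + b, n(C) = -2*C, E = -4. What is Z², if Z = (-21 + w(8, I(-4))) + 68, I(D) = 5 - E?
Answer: 2209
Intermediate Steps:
I(D) = 9 (I(D) = 5 - 1*(-4) = 5 + 4 = 9)
w(b, y) = -2 + b/4 (w(b, y) = (-(-8)*((6 - 4) - 3) + b)/4 = (-(-8)*(2 - 3) + b)/4 = (-(-8)*(-1) + b)/4 = (-4*2 + b)/4 = (-8 + b)/4 = -2 + b/4)
Z = 47 (Z = (-21 + (-2 + (¼)*8)) + 68 = (-21 + (-2 + 2)) + 68 = (-21 + 0) + 68 = -21 + 68 = 47)
Z² = 47² = 2209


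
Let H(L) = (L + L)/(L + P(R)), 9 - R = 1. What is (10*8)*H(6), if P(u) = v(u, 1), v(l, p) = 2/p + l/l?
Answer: 320/3 ≈ 106.67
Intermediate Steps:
R = 8 (R = 9 - 1*1 = 9 - 1 = 8)
v(l, p) = 1 + 2/p (v(l, p) = 2/p + 1 = 1 + 2/p)
P(u) = 3 (P(u) = (2 + 1)/1 = 1*3 = 3)
H(L) = 2*L/(3 + L) (H(L) = (L + L)/(L + 3) = (2*L)/(3 + L) = 2*L/(3 + L))
(10*8)*H(6) = (10*8)*(2*6/(3 + 6)) = 80*(2*6/9) = 80*(2*6*(⅑)) = 80*(4/3) = 320/3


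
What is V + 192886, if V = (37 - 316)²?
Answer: 270727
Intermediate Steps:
V = 77841 (V = (-279)² = 77841)
V + 192886 = 77841 + 192886 = 270727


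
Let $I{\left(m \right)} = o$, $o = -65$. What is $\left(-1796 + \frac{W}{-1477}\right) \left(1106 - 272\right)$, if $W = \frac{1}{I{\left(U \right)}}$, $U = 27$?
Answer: $- \frac{143802432486}{96005} \approx -1.4979 \cdot 10^{6}$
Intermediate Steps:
$I{\left(m \right)} = -65$
$W = - \frac{1}{65}$ ($W = \frac{1}{-65} = - \frac{1}{65} \approx -0.015385$)
$\left(-1796 + \frac{W}{-1477}\right) \left(1106 - 272\right) = \left(-1796 - \frac{1}{65 \left(-1477\right)}\right) \left(1106 - 272\right) = \left(-1796 - - \frac{1}{96005}\right) 834 = \left(-1796 + \frac{1}{96005}\right) 834 = \left(- \frac{172424979}{96005}\right) 834 = - \frac{143802432486}{96005}$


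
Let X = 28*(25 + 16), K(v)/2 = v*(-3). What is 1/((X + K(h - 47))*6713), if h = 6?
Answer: 1/9357922 ≈ 1.0686e-7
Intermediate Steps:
K(v) = -6*v (K(v) = 2*(v*(-3)) = 2*(-3*v) = -6*v)
X = 1148 (X = 28*41 = 1148)
1/((X + K(h - 47))*6713) = 1/((1148 - 6*(6 - 47))*6713) = (1/6713)/(1148 - 6*(-41)) = (1/6713)/(1148 + 246) = (1/6713)/1394 = (1/1394)*(1/6713) = 1/9357922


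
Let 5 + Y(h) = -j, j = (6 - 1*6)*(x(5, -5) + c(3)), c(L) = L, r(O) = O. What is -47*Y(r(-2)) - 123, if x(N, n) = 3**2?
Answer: 112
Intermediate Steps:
x(N, n) = 9
j = 0 (j = (6 - 1*6)*(9 + 3) = (6 - 6)*12 = 0*12 = 0)
Y(h) = -5 (Y(h) = -5 - 1*0 = -5 + 0 = -5)
-47*Y(r(-2)) - 123 = -47*(-5) - 123 = 235 - 123 = 112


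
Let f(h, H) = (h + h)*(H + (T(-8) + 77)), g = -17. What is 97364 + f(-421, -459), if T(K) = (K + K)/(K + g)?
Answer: 10461728/25 ≈ 4.1847e+5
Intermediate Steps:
T(K) = 2*K/(-17 + K) (T(K) = (K + K)/(K - 17) = (2*K)/(-17 + K) = 2*K/(-17 + K))
f(h, H) = 2*h*(1941/25 + H) (f(h, H) = (h + h)*(H + (2*(-8)/(-17 - 8) + 77)) = (2*h)*(H + (2*(-8)/(-25) + 77)) = (2*h)*(H + (2*(-8)*(-1/25) + 77)) = (2*h)*(H + (16/25 + 77)) = (2*h)*(H + 1941/25) = (2*h)*(1941/25 + H) = 2*h*(1941/25 + H))
97364 + f(-421, -459) = 97364 + (2/25)*(-421)*(1941 + 25*(-459)) = 97364 + (2/25)*(-421)*(1941 - 11475) = 97364 + (2/25)*(-421)*(-9534) = 97364 + 8027628/25 = 10461728/25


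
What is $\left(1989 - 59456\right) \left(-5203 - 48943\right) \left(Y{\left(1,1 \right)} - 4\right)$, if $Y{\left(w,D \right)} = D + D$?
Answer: $-6223216364$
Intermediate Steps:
$Y{\left(w,D \right)} = 2 D$
$\left(1989 - 59456\right) \left(-5203 - 48943\right) \left(Y{\left(1,1 \right)} - 4\right) = \left(1989 - 59456\right) \left(-5203 - 48943\right) \left(2 \cdot 1 - 4\right) = \left(-57467\right) \left(-54146\right) \left(2 - 4\right) = 3111608182 \left(-2\right) = -6223216364$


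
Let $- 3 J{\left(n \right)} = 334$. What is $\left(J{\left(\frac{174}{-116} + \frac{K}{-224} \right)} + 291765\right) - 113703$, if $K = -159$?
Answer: $\frac{533852}{3} \approx 1.7795 \cdot 10^{5}$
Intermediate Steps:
$J{\left(n \right)} = - \frac{334}{3}$ ($J{\left(n \right)} = \left(- \frac{1}{3}\right) 334 = - \frac{334}{3}$)
$\left(J{\left(\frac{174}{-116} + \frac{K}{-224} \right)} + 291765\right) - 113703 = \left(- \frac{334}{3} + 291765\right) - 113703 = \frac{874961}{3} - 113703 = \frac{533852}{3}$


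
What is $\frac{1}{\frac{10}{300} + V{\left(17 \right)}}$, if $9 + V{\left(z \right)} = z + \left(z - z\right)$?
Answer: $\frac{30}{241} \approx 0.12448$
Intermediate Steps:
$V{\left(z \right)} = -9 + z$ ($V{\left(z \right)} = -9 + \left(z + \left(z - z\right)\right) = -9 + \left(z + 0\right) = -9 + z$)
$\frac{1}{\frac{10}{300} + V{\left(17 \right)}} = \frac{1}{\frac{10}{300} + \left(-9 + 17\right)} = \frac{1}{10 \cdot \frac{1}{300} + 8} = \frac{1}{\frac{1}{30} + 8} = \frac{1}{\frac{241}{30}} = \frac{30}{241}$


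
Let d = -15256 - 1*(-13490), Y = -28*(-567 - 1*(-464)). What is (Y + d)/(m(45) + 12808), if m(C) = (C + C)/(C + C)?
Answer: 1118/12809 ≈ 0.087282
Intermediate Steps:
Y = 2884 (Y = -28*(-567 + 464) = -28*(-103) = 2884)
d = -1766 (d = -15256 + 13490 = -1766)
m(C) = 1 (m(C) = (2*C)/((2*C)) = (2*C)*(1/(2*C)) = 1)
(Y + d)/(m(45) + 12808) = (2884 - 1766)/(1 + 12808) = 1118/12809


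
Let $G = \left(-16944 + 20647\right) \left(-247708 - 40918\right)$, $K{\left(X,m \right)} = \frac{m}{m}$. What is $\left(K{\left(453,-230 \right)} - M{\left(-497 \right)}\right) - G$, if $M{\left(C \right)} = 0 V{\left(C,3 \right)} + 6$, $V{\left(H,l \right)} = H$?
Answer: $1068782073$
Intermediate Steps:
$K{\left(X,m \right)} = 1$
$M{\left(C \right)} = 6$ ($M{\left(C \right)} = 0 C + 6 = 0 + 6 = 6$)
$G = -1068782078$ ($G = 3703 \left(-288626\right) = -1068782078$)
$\left(K{\left(453,-230 \right)} - M{\left(-497 \right)}\right) - G = \left(1 - 6\right) - -1068782078 = \left(1 - 6\right) + 1068782078 = -5 + 1068782078 = 1068782073$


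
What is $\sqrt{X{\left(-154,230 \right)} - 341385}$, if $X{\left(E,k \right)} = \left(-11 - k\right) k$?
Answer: $i \sqrt{396815} \approx 629.93 i$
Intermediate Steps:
$X{\left(E,k \right)} = k \left(-11 - k\right)$
$\sqrt{X{\left(-154,230 \right)} - 341385} = \sqrt{\left(-1\right) 230 \left(11 + 230\right) - 341385} = \sqrt{\left(-1\right) 230 \cdot 241 - 341385} = \sqrt{-55430 - 341385} = \sqrt{-396815} = i \sqrt{396815}$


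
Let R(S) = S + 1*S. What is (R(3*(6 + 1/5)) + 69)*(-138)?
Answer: -73278/5 ≈ -14656.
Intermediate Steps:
R(S) = 2*S (R(S) = S + S = 2*S)
(R(3*(6 + 1/5)) + 69)*(-138) = (2*(3*(6 + 1/5)) + 69)*(-138) = (2*(3*(6 + ⅕)) + 69)*(-138) = (2*(3*(31/5)) + 69)*(-138) = (2*(93/5) + 69)*(-138) = (186/5 + 69)*(-138) = (531/5)*(-138) = -73278/5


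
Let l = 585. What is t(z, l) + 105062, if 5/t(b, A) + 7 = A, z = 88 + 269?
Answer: 60725841/578 ≈ 1.0506e+5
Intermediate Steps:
z = 357
t(b, A) = 5/(-7 + A)
t(z, l) + 105062 = 5/(-7 + 585) + 105062 = 5/578 + 105062 = 60725841/578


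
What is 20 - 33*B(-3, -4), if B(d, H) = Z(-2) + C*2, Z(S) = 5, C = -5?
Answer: 185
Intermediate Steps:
B(d, H) = -5 (B(d, H) = 5 - 5*2 = 5 - 10 = -5)
20 - 33*B(-3, -4) = 20 - 33*(-5) = 20 + 165 = 185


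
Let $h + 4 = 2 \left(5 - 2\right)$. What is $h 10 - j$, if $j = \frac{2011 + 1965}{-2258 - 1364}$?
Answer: $\frac{38208}{1811} \approx 21.098$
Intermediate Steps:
$h = 2$ ($h = -4 + 2 \left(5 - 2\right) = -4 + 2 \cdot 3 = -4 + 6 = 2$)
$j = - \frac{1988}{1811}$ ($j = \frac{3976}{-3622} = 3976 \left(- \frac{1}{3622}\right) = - \frac{1988}{1811} \approx -1.0977$)
$h 10 - j = 2 \cdot 10 - - \frac{1988}{1811} = 20 + \frac{1988}{1811} = \frac{38208}{1811}$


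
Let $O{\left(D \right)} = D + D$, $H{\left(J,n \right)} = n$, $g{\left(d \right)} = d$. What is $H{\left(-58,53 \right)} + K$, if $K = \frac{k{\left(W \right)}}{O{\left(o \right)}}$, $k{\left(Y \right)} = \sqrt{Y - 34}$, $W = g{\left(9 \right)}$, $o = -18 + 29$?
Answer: $53 + \frac{5 i}{22} \approx 53.0 + 0.22727 i$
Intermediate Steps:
$o = 11$
$W = 9$
$k{\left(Y \right)} = \sqrt{-34 + Y}$
$O{\left(D \right)} = 2 D$
$K = \frac{5 i}{22}$ ($K = \frac{\sqrt{-34 + 9}}{2 \cdot 11} = \frac{\sqrt{-25}}{22} = 5 i \frac{1}{22} = \frac{5 i}{22} \approx 0.22727 i$)
$H{\left(-58,53 \right)} + K = 53 + \frac{5 i}{22}$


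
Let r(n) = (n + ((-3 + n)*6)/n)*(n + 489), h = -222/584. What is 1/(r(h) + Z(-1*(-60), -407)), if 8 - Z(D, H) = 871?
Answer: 3154768/78931624993 ≈ 3.9968e-5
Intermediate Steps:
Z(D, H) = -863 (Z(D, H) = 8 - 1*871 = 8 - 871 = -863)
h = -111/292 (h = -222*1/584 = -111/292 ≈ -0.38014)
r(n) = (489 + n)*(n + (-18 + 6*n)/n) (r(n) = (n + (-18 + 6*n)/n)*(489 + n) = (489 + n)*(n + (-18 + 6*n)/n))
1/(r(h) + Z(-1*(-60), -407)) = 1/((2916 + (-111/292)² - 8802/(-111/292) + 495*(-111/292)) - 863) = 1/((2916 + 12321/85264 - 8802*(-292/111) - 54945/292) - 863) = 1/((2916 + 12321/85264 + 856728/37 - 54945/292) - 863) = 1/(81654189777/3154768 - 863) = 1/(78931624993/3154768) = 3154768/78931624993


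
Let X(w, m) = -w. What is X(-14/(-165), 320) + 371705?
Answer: 61331311/165 ≈ 3.7171e+5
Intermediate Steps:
X(-14/(-165), 320) + 371705 = -(-14)/(-165) + 371705 = -(-14)*(-1)/165 + 371705 = -1*14/165 + 371705 = -14/165 + 371705 = 61331311/165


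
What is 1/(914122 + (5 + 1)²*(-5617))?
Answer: 1/711910 ≈ 1.4047e-6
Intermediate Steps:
1/(914122 + (5 + 1)²*(-5617)) = 1/(914122 + 6²*(-5617)) = 1/(914122 + 36*(-5617)) = 1/(914122 - 202212) = 1/711910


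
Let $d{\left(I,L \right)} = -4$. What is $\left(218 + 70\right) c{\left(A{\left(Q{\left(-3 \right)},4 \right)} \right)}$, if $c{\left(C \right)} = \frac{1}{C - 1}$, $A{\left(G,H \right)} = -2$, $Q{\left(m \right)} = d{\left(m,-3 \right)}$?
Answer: $-96$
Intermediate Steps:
$Q{\left(m \right)} = -4$
$c{\left(C \right)} = \frac{1}{-1 + C}$
$\left(218 + 70\right) c{\left(A{\left(Q{\left(-3 \right)},4 \right)} \right)} = \frac{218 + 70}{-1 - 2} = \frac{288}{-3} = 288 \left(- \frac{1}{3}\right) = -96$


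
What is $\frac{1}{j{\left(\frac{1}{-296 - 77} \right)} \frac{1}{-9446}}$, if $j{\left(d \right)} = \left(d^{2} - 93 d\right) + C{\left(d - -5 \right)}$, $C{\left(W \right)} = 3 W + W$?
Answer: $- \frac{657106267}{1407889} \approx -466.73$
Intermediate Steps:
$C{\left(W \right)} = 4 W$
$j{\left(d \right)} = 20 + d^{2} - 89 d$ ($j{\left(d \right)} = \left(d^{2} - 93 d\right) + 4 \left(d - -5\right) = \left(d^{2} - 93 d\right) + 4 \left(d + 5\right) = \left(d^{2} - 93 d\right) + 4 \left(5 + d\right) = \left(d^{2} - 93 d\right) + \left(20 + 4 d\right) = 20 + d^{2} - 89 d$)
$\frac{1}{j{\left(\frac{1}{-296 - 77} \right)} \frac{1}{-9446}} = \frac{1}{\left(20 + \left(\frac{1}{-296 - 77}\right)^{2} - \frac{89}{-296 - 77}\right) \frac{1}{-9446}} = \frac{1}{\left(20 + \left(\frac{1}{-373}\right)^{2} - \frac{89}{-373}\right) \left(- \frac{1}{9446}\right)} = \frac{1}{\left(20 + \left(- \frac{1}{373}\right)^{2} - - \frac{89}{373}\right) \left(- \frac{1}{9446}\right)} = \frac{1}{\left(20 + \frac{1}{139129} + \frac{89}{373}\right) \left(- \frac{1}{9446}\right)} = \frac{1}{\frac{2815778}{139129} \left(- \frac{1}{9446}\right)} = \frac{1}{- \frac{1407889}{657106267}} = - \frac{657106267}{1407889}$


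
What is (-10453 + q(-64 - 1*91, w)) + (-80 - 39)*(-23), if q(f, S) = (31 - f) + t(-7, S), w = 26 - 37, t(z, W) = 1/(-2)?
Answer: -15061/2 ≈ -7530.5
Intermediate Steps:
t(z, W) = -½
w = -11
q(f, S) = 61/2 - f (q(f, S) = (31 - f) - ½ = 61/2 - f)
(-10453 + q(-64 - 1*91, w)) + (-80 - 39)*(-23) = (-10453 + (61/2 - (-64 - 1*91))) + (-80 - 39)*(-23) = (-10453 + (61/2 - (-64 - 91))) - 119*(-23) = (-10453 + (61/2 - 1*(-155))) + 2737 = (-10453 + (61/2 + 155)) + 2737 = (-10453 + 371/2) + 2737 = -20535/2 + 2737 = -15061/2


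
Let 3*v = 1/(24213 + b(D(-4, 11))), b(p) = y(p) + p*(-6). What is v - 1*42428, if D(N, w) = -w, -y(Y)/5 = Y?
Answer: -3097328855/73002 ≈ -42428.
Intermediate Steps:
y(Y) = -5*Y
b(p) = -11*p (b(p) = -5*p + p*(-6) = -5*p - 6*p = -11*p)
v = 1/73002 (v = 1/(3*(24213 - (-11)*11)) = 1/(3*(24213 - 11*(-11))) = 1/(3*(24213 + 121)) = (⅓)/24334 = (⅓)*(1/24334) = 1/73002 ≈ 1.3698e-5)
v - 1*42428 = 1/73002 - 1*42428 = 1/73002 - 42428 = -3097328855/73002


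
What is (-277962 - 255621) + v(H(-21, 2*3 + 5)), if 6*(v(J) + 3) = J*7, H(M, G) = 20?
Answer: -1600688/3 ≈ -5.3356e+5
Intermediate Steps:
v(J) = -3 + 7*J/6 (v(J) = -3 + (J*7)/6 = -3 + (7*J)/6 = -3 + 7*J/6)
(-277962 - 255621) + v(H(-21, 2*3 + 5)) = (-277962 - 255621) + (-3 + (7/6)*20) = -533583 + (-3 + 70/3) = -533583 + 61/3 = -1600688/3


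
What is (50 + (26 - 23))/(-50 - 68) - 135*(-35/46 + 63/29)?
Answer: -7516723/39353 ≈ -191.01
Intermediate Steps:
(50 + (26 - 23))/(-50 - 68) - 135*(-35/46 + 63/29) = (50 + 3)/(-118) - 135*(-35*1/46 + 63*(1/29)) = 53*(-1/118) - 135*(-35/46 + 63/29) = -53/118 - 135*1883/1334 = -53/118 - 254205/1334 = -7516723/39353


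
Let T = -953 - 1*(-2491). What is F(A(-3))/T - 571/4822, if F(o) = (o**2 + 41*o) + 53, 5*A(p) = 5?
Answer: -105027/1854059 ≈ -0.056647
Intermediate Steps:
A(p) = 1 (A(p) = (1/5)*5 = 1)
T = 1538 (T = -953 + 2491 = 1538)
F(o) = 53 + o**2 + 41*o
F(A(-3))/T - 571/4822 = (53 + 1**2 + 41*1)/1538 - 571/4822 = (53 + 1 + 41)*(1/1538) - 571*1/4822 = 95*(1/1538) - 571/4822 = 95/1538 - 571/4822 = -105027/1854059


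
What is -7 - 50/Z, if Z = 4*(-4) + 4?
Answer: -17/6 ≈ -2.8333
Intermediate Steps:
Z = -12 (Z = -16 + 4 = -12)
-7 - 50/Z = -7 - 50/(-12) = -7 - 50*(-1/12) = -7 + 25/6 = -17/6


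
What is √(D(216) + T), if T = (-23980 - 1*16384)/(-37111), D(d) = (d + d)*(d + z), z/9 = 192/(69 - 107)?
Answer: 2*√9156596840485541/705109 ≈ 271.42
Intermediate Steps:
z = -864/19 (z = 9*(192/(69 - 107)) = 9*(192/(-38)) = 9*(192*(-1/38)) = 9*(-96/19) = -864/19 ≈ -45.474)
D(d) = 2*d*(-864/19 + d) (D(d) = (d + d)*(d - 864/19) = (2*d)*(-864/19 + d) = 2*d*(-864/19 + d))
T = 40364/37111 (T = (-23980 - 16384)*(-1/37111) = -40364*(-1/37111) = 40364/37111 ≈ 1.0877)
√(D(216) + T) = √((2/19)*216*(-864 + 19*216) + 40364/37111) = √((2/19)*216*(-864 + 4104) + 40364/37111) = √((2/19)*216*3240 + 40364/37111) = √(1399680/19 + 40364/37111) = √(51944291396/705109) = 2*√9156596840485541/705109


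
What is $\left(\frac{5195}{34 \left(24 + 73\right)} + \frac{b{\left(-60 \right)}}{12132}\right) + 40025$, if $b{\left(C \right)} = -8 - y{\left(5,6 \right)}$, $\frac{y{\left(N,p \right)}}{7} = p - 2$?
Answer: $\frac{44486573067}{1111426} \approx 40027.0$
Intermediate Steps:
$y{\left(N,p \right)} = -14 + 7 p$ ($y{\left(N,p \right)} = 7 \left(p - 2\right) = 7 \left(-2 + p\right) = -14 + 7 p$)
$b{\left(C \right)} = -36$ ($b{\left(C \right)} = -8 - \left(-14 + 7 \cdot 6\right) = -8 - \left(-14 + 42\right) = -8 - 28 = -36$)
$\left(\frac{5195}{34 \left(24 + 73\right)} + \frac{b{\left(-60 \right)}}{12132}\right) + 40025 = \left(\frac{5195}{34 \left(24 + 73\right)} - \frac{36}{12132}\right) + 40025 = \left(\frac{5195}{34 \cdot 97} - \frac{1}{337}\right) + 40025 = \left(\frac{5195}{3298} - \frac{1}{337}\right) + 40025 = \frac{1747417}{1111426} + 40025 = \frac{44486573067}{1111426}$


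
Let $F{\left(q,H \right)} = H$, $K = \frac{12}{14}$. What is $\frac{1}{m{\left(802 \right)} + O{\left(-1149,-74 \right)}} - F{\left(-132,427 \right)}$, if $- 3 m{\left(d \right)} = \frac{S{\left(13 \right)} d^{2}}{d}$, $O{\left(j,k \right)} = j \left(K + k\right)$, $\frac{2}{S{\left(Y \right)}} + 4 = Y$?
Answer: $- \frac{6777577807}{15872548} \approx -427.0$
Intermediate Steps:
$K = \frac{6}{7}$ ($K = 12 \cdot \frac{1}{14} = \frac{6}{7} \approx 0.85714$)
$S{\left(Y \right)} = \frac{2}{-4 + Y}$
$O{\left(j,k \right)} = j \left(\frac{6}{7} + k\right)$
$m{\left(d \right)} = - \frac{2 d}{27}$ ($m{\left(d \right)} = - \frac{\frac{2}{-4 + 13} d^{2} \frac{1}{d}}{3} = - \frac{\frac{2}{9} d^{2} \frac{1}{d}}{3} = - \frac{2 \cdot \frac{1}{9} d^{2} \frac{1}{d}}{3} = - \frac{\frac{2 d^{2}}{9} \frac{1}{d}}{3} = - \frac{\frac{2}{9} d}{3} = - \frac{2 d}{27}$)
$\frac{1}{m{\left(802 \right)} + O{\left(-1149,-74 \right)}} - F{\left(-132,427 \right)} = \frac{1}{\left(- \frac{2}{27}\right) 802 + \frac{1}{7} \left(-1149\right) \left(6 + 7 \left(-74\right)\right)} - 427 = \frac{1}{- \frac{1604}{27} + \frac{1}{7} \left(-1149\right) \left(6 - 518\right)} - 427 = \frac{1}{- \frac{1604}{27} + \frac{1}{7} \left(-1149\right) \left(-512\right)} - 427 = \frac{1}{- \frac{1604}{27} + \frac{588288}{7}} - 427 = \frac{1}{\frac{15872548}{189}} - 427 = \frac{189}{15872548} - 427 = - \frac{6777577807}{15872548}$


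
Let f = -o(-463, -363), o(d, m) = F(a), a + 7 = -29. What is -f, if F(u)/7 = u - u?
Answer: 0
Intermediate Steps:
a = -36 (a = -7 - 29 = -36)
F(u) = 0 (F(u) = 7*(u - u) = 7*0 = 0)
o(d, m) = 0
f = 0 (f = -1*0 = 0)
-f = -1*0 = 0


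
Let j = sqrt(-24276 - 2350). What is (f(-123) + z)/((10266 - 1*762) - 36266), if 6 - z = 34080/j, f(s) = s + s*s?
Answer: -7506/13381 - 8520*I*sqrt(26626)/178141253 ≈ -0.56094 - 0.0078042*I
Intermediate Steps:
j = I*sqrt(26626) (j = sqrt(-26626) = I*sqrt(26626) ≈ 163.17*I)
f(s) = s + s**2
z = 6 + 17040*I*sqrt(26626)/13313 (z = 6 - 34080/(I*sqrt(26626)) = 6 - 34080*(-I*sqrt(26626)/26626) = 6 - (-17040)*I*sqrt(26626)/13313 = 6 + 17040*I*sqrt(26626)/13313 ≈ 6.0 + 208.86*I)
(f(-123) + z)/((10266 - 1*762) - 36266) = (-123*(1 - 123) + (6 + 17040*I*sqrt(26626)/13313))/((10266 - 1*762) - 36266) = (-123*(-122) + (6 + 17040*I*sqrt(26626)/13313))/((10266 - 762) - 36266) = (15006 + (6 + 17040*I*sqrt(26626)/13313))/(9504 - 36266) = (15012 + 17040*I*sqrt(26626)/13313)/(-26762) = (15012 + 17040*I*sqrt(26626)/13313)*(-1/26762) = -7506/13381 - 8520*I*sqrt(26626)/178141253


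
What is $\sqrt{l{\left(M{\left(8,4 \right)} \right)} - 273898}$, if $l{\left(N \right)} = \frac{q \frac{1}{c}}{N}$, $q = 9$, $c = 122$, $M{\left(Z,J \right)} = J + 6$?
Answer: $\frac{i \sqrt{101917443055}}{610} \approx 523.35 i$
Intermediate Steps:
$M{\left(Z,J \right)} = 6 + J$
$l{\left(N \right)} = \frac{9}{122 N}$ ($l{\left(N \right)} = \frac{9 \cdot \frac{1}{122}}{N} = \frac{9}{122 N}$)
$\sqrt{l{\left(M{\left(8,4 \right)} \right)} - 273898} = \sqrt{\frac{9}{122 \left(6 + 4\right)} - 273898} = \sqrt{\frac{9}{122 \cdot 10} - 273898} = \sqrt{\frac{9}{122} \cdot \frac{1}{10} - 273898} = \sqrt{\frac{9}{1220} - 273898} = \sqrt{- \frac{334155551}{1220}} = \frac{i \sqrt{101917443055}}{610}$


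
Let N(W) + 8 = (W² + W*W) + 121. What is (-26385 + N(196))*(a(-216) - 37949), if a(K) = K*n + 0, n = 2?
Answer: -1940543360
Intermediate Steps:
a(K) = 2*K (a(K) = K*2 + 0 = 2*K + 0 = 2*K)
N(W) = 113 + 2*W² (N(W) = -8 + ((W² + W*W) + 121) = -8 + ((W² + W²) + 121) = -8 + (2*W² + 121) = -8 + (121 + 2*W²) = 113 + 2*W²)
(-26385 + N(196))*(a(-216) - 37949) = (-26385 + (113 + 2*196²))*(2*(-216) - 37949) = (-26385 + (113 + 2*38416))*(-432 - 37949) = (-26385 + (113 + 76832))*(-38381) = (-26385 + 76945)*(-38381) = 50560*(-38381) = -1940543360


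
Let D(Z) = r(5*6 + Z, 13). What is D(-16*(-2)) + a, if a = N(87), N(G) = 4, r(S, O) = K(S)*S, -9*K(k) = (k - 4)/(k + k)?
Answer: 7/9 ≈ 0.77778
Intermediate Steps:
K(k) = -(-4 + k)/(18*k) (K(k) = -(k - 4)/(9*(k + k)) = -(-4 + k)/(9*(2*k)) = -(-4 + k)*1/(2*k)/9 = -(-4 + k)/(18*k))
r(S, O) = 2/9 - S/18 (r(S, O) = ((4 - S)/(18*S))*S = 2/9 - S/18)
D(Z) = -13/9 - Z/18 (D(Z) = 2/9 - (5*6 + Z)/18 = 2/9 - (30 + Z)/18 = 2/9 + (-5/3 - Z/18) = -13/9 - Z/18)
a = 4
D(-16*(-2)) + a = (-13/9 - (-8)*(-2)/9) + 4 = (-13/9 - 1/18*32) + 4 = (-13/9 - 16/9) + 4 = -29/9 + 4 = 7/9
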